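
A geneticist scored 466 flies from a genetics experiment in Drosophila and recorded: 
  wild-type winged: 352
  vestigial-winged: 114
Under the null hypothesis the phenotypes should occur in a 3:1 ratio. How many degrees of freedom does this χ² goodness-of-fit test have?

1

A goodness-of-fit test with 2 phenotype classes has df = 2 − 1 = 1.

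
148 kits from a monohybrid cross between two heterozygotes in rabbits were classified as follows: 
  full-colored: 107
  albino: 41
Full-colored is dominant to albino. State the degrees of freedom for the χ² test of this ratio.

For a monohybrid cross between heterozygotes with complete dominance, the expected phenotypic ratio is 3:1.
A goodness-of-fit test with 2 phenotype classes has df = 2 − 1 = 1.

1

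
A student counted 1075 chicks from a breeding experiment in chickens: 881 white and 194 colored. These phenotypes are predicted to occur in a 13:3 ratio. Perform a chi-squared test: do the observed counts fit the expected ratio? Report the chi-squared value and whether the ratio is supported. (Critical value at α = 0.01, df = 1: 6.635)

The 13:3 ratio has 16 parts, so with N = 1075 the expected counts are:
  white: 1075 × 13/16 = 873.4375
  colored: 1075 × 3/16 = 201.5625
χ² = Σ (O − E)² / E
  white: (881 − 873.4375)² / 873.4375 = 0.0655
  colored: (194 − 201.5625)² / 201.5625 = 0.2837
χ² = 0.0655 + 0.2837 = 0.3492 ≈ 0.349
Degrees of freedom = 2 − 1 = 1; critical value at α = 0.01 is 6.635.
Since 0.349 < 6.635, we fail to reject the null hypothesis — the data are consistent with the 13:3 ratio.

0.349; consistent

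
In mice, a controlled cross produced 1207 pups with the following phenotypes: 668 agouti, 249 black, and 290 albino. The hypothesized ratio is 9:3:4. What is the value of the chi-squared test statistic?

2.908

Expected counts for N = 1207 under a 9:3:4 ratio (total parts = 16):
  agouti: 1207 × 9/16 = 678.9375
  black: 1207 × 3/16 = 226.3125
  albino: 1207 × 4/16 = 301.75
χ² = Σ (O − E)² / E
  agouti: (668 − 678.9375)² / 678.9375 = 0.1762
  black: (249 − 226.3125)² / 226.3125 = 2.2744
  albino: (290 − 301.75)² / 301.75 = 0.4575
χ² = 0.1762 + 2.2744 + 0.4575 = 2.9081 ≈ 2.908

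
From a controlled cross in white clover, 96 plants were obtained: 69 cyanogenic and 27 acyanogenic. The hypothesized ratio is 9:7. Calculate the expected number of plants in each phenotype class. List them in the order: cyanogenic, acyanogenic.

54, 42

Under the 9:7 hypothesis (Σ ratio = 16, N = 96):
  cyanogenic: 96 × 9/16 = 54
  acyanogenic: 96 × 7/16 = 42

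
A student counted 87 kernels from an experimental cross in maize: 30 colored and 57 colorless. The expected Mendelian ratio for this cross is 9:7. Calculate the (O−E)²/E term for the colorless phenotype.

Under the 9:7 hypothesis (Σ ratio = 16, N = 87):
  colored: 87 × 9/16 = 48.9375
  colorless: 87 × 7/16 = 38.0625
Contribution of colorless: (57 − 38.0625)² / 38.0625 = 9.4221

9.422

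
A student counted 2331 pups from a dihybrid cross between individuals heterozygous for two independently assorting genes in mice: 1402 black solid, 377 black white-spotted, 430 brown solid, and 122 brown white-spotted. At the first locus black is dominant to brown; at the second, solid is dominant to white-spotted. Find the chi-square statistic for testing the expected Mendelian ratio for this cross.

18.509

A dihybrid F₂ with independent assortment and complete dominance at both loci gives a 9:3:3:1 phenotypic ratio.
Expected counts for N = 2331 under a 9:3:3:1 ratio (total parts = 16):
  black solid: 2331 × 9/16 = 1311.1875
  black white-spotted: 2331 × 3/16 = 437.0625
  brown solid: 2331 × 3/16 = 437.0625
  brown white-spotted: 2331 × 1/16 = 145.6875
χ² = Σ (O − E)² / E
  black solid: (1402 − 1311.1875)² / 1311.1875 = 6.2896
  black white-spotted: (377 − 437.0625)² / 437.0625 = 8.2540
  brown solid: (430 − 437.0625)² / 437.0625 = 0.1141
  brown white-spotted: (122 − 145.6875)² / 145.6875 = 3.8514
χ² = 6.2896 + 8.2540 + 0.1141 + 3.8514 = 18.5091 ≈ 18.509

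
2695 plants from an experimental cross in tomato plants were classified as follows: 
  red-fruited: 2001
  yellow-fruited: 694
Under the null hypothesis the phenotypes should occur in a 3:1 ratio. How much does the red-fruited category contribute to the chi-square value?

0.203

The 3:1 ratio has 4 parts, so with N = 2695 the expected counts are:
  red-fruited: 2695 × 3/4 = 2021.25
  yellow-fruited: 2695 × 1/4 = 673.75
Contribution of red-fruited: (2001 − 2021.25)² / 2021.25 = 0.2029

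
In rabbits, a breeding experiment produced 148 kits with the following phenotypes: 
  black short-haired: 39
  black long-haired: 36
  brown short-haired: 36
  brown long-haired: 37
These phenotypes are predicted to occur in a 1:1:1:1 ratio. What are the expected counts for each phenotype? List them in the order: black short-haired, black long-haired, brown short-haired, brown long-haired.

37, 37, 37, 37

Total ratio parts = 4. Expected numbers out of 148:
  black short-haired: 148 × 1/4 = 37
  black long-haired: 148 × 1/4 = 37
  brown short-haired: 148 × 1/4 = 37
  brown long-haired: 148 × 1/4 = 37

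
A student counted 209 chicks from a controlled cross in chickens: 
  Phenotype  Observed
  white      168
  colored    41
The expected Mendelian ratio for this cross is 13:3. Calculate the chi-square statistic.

0.103

The 13:3 ratio has 16 parts, so with N = 209 the expected counts are:
  white: 209 × 13/16 = 169.8125
  colored: 209 × 3/16 = 39.1875
χ² = Σ (O − E)² / E
  white: (168 − 169.8125)² / 169.8125 = 0.0193
  colored: (41 − 39.1875)² / 39.1875 = 0.0838
χ² = 0.0193 + 0.0838 = 0.1031 ≈ 0.103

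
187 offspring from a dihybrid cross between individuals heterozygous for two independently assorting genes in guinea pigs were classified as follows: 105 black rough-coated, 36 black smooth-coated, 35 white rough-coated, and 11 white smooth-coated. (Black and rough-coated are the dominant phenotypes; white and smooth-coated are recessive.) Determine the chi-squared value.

0.066

A dihybrid F₂ with independent assortment and complete dominance at both loci gives a 9:3:3:1 phenotypic ratio.
Total ratio parts = 16. Expected numbers out of 187:
  black rough-coated: 187 × 9/16 = 105.1875
  black smooth-coated: 187 × 3/16 = 35.0625
  white rough-coated: 187 × 3/16 = 35.0625
  white smooth-coated: 187 × 1/16 = 11.6875
χ² = Σ (O − E)² / E
  black rough-coated: (105 − 105.1875)² / 105.1875 = 0.0003
  black smooth-coated: (36 − 35.0625)² / 35.0625 = 0.0251
  white rough-coated: (35 − 35.0625)² / 35.0625 = 0.0001
  white smooth-coated: (11 − 11.6875)² / 11.6875 = 0.0404
χ² = 0.0003 + 0.0251 + 0.0001 + 0.0404 = 0.0659 ≈ 0.066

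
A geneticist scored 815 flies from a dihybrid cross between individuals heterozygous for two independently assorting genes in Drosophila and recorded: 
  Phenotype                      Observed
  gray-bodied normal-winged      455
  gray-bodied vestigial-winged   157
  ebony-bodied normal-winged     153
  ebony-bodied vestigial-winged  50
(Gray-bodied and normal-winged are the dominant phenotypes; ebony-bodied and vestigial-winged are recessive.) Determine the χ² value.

A dihybrid F₂ with independent assortment and complete dominance at both loci gives a 9:3:3:1 phenotypic ratio.
Under the 9:3:3:1 hypothesis (Σ ratio = 16, N = 815):
  gray-bodied normal-winged: 815 × 9/16 = 458.4375
  gray-bodied vestigial-winged: 815 × 3/16 = 152.8125
  ebony-bodied normal-winged: 815 × 3/16 = 152.8125
  ebony-bodied vestigial-winged: 815 × 1/16 = 50.9375
χ² = Σ (O − E)² / E
  gray-bodied normal-winged: (455 − 458.4375)² / 458.4375 = 0.0258
  gray-bodied vestigial-winged: (157 − 152.8125)² / 152.8125 = 0.1147
  ebony-bodied normal-winged: (153 − 152.8125)² / 152.8125 = 0.0002
  ebony-bodied vestigial-winged: (50 − 50.9375)² / 50.9375 = 0.0173
χ² = 0.0258 + 0.1147 + 0.0002 + 0.0173 = 0.158

0.158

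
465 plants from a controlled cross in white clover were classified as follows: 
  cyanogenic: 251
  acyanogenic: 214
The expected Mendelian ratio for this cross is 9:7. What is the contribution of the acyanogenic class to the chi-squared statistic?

0.548

Total ratio parts = 16. Expected numbers out of 465:
  cyanogenic: 465 × 9/16 = 261.5625
  acyanogenic: 465 × 7/16 = 203.4375
Contribution of acyanogenic: (214 − 203.4375)² / 203.4375 = 0.5484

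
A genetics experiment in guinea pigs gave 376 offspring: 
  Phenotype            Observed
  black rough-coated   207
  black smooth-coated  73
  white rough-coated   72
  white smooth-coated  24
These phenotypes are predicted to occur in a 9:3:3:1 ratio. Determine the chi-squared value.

0.227

Expected counts for N = 376 under a 9:3:3:1 ratio (total parts = 16):
  black rough-coated: 376 × 9/16 = 211.5
  black smooth-coated: 376 × 3/16 = 70.5
  white rough-coated: 376 × 3/16 = 70.5
  white smooth-coated: 376 × 1/16 = 23.5
χ² = Σ (O − E)² / E
  black rough-coated: (207 − 211.5)² / 211.5 = 0.0957
  black smooth-coated: (73 − 70.5)² / 70.5 = 0.0887
  white rough-coated: (72 − 70.5)² / 70.5 = 0.0319
  white smooth-coated: (24 − 23.5)² / 23.5 = 0.0106
χ² = 0.0957 + 0.0887 + 0.0319 + 0.0106 = 0.2269 ≈ 0.227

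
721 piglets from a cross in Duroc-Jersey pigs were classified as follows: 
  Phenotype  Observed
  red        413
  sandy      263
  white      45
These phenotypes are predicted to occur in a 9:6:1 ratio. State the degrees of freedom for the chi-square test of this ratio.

A goodness-of-fit test with 3 phenotype classes has df = 3 − 1 = 2.

2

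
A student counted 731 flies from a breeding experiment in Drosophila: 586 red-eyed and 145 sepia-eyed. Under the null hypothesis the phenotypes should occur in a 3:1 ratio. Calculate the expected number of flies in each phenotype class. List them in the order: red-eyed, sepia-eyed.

548.25, 182.75

Expected counts for N = 731 under a 3:1 ratio (total parts = 4):
  red-eyed: 731 × 3/4 = 548.25
  sepia-eyed: 731 × 1/4 = 182.75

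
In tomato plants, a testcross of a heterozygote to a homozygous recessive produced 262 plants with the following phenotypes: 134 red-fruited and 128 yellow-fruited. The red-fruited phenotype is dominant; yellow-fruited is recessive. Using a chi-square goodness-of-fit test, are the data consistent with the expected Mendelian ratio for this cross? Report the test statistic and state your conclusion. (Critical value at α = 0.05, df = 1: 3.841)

A testcross of a heterozygote (Aa × aa) gives a 1:1 phenotypic ratio.
Total ratio parts = 2. Expected numbers out of 262:
  red-fruited: 262 × 1/2 = 131
  yellow-fruited: 262 × 1/2 = 131
χ² = Σ (O − E)² / E
  red-fruited: (134 − 131)² / 131 = 0.0687
  yellow-fruited: (128 − 131)² / 131 = 0.0687
χ² = 0.0687 + 0.0687 = 0.1374 ≈ 0.137
Degrees of freedom = 2 − 1 = 1; critical value at α = 0.05 is 3.841.
Since 0.137 < 3.841, we fail to reject the null hypothesis — the data are consistent with the 1:1 ratio.

0.137; consistent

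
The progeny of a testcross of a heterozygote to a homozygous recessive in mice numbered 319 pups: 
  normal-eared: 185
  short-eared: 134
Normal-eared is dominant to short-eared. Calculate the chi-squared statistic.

A testcross of a heterozygote (Aa × aa) gives a 1:1 phenotypic ratio.
Total ratio parts = 2. Expected numbers out of 319:
  normal-eared: 319 × 1/2 = 159.5
  short-eared: 319 × 1/2 = 159.5
χ² = Σ (O − E)² / E
  normal-eared: (185 − 159.5)² / 159.5 = 4.0768
  short-eared: (134 − 159.5)² / 159.5 = 4.0768
χ² = 4.0768 + 4.0768 = 8.1536 ≈ 8.154

8.154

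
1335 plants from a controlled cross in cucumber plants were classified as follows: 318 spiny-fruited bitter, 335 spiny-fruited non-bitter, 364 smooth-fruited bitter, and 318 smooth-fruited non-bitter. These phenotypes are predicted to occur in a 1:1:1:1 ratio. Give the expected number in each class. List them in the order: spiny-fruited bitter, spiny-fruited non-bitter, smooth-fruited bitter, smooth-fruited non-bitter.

The 1:1:1:1 ratio has 4 parts, so with N = 1335 the expected counts are:
  spiny-fruited bitter: 1335 × 1/4 = 333.75
  spiny-fruited non-bitter: 1335 × 1/4 = 333.75
  smooth-fruited bitter: 1335 × 1/4 = 333.75
  smooth-fruited non-bitter: 1335 × 1/4 = 333.75

333.75, 333.75, 333.75, 333.75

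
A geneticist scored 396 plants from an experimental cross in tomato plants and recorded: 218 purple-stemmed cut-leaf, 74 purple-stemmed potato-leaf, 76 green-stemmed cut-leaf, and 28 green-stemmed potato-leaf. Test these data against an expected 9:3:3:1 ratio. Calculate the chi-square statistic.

Under the 9:3:3:1 hypothesis (Σ ratio = 16, N = 396):
  purple-stemmed cut-leaf: 396 × 9/16 = 222.75
  purple-stemmed potato-leaf: 396 × 3/16 = 74.25
  green-stemmed cut-leaf: 396 × 3/16 = 74.25
  green-stemmed potato-leaf: 396 × 1/16 = 24.75
χ² = Σ (O − E)² / E
  purple-stemmed cut-leaf: (218 − 222.75)² / 222.75 = 0.1013
  purple-stemmed potato-leaf: (74 − 74.25)² / 74.25 = 0.0008
  green-stemmed cut-leaf: (76 − 74.25)² / 74.25 = 0.0412
  green-stemmed potato-leaf: (28 − 24.75)² / 24.75 = 0.4268
χ² = 0.1013 + 0.0008 + 0.0412 + 0.4268 = 0.5701 ≈ 0.570

0.570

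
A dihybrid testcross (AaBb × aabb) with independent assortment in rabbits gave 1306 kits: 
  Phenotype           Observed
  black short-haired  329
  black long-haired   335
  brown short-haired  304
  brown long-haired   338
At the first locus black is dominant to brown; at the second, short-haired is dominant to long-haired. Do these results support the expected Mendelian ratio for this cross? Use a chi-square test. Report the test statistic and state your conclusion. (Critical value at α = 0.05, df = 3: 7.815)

A dihybrid testcross with independent assortment gives a 1:1:1:1 ratio.
Expected counts for N = 1306 under a 1:1:1:1 ratio (total parts = 4):
  black short-haired: 1306 × 1/4 = 326.5
  black long-haired: 1306 × 1/4 = 326.5
  brown short-haired: 1306 × 1/4 = 326.5
  brown long-haired: 1306 × 1/4 = 326.5
χ² = Σ (O − E)² / E
  black short-haired: (329 − 326.5)² / 326.5 = 0.0191
  black long-haired: (335 − 326.5)² / 326.5 = 0.2213
  brown short-haired: (304 − 326.5)² / 326.5 = 1.5505
  brown long-haired: (338 − 326.5)² / 326.5 = 0.4051
χ² = 0.0191 + 0.2213 + 1.5505 + 0.4051 = 2.196
Degrees of freedom = 4 − 1 = 3; critical value at α = 0.05 is 7.815.
Since 2.196 < 7.815, we fail to reject the null hypothesis — the data are consistent with the 1:1:1:1 ratio.

2.196; consistent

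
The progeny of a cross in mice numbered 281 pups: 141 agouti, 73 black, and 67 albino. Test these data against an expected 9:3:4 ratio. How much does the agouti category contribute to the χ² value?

Expected counts for N = 281 under a 9:3:4 ratio (total parts = 16):
  agouti: 281 × 9/16 = 158.0625
  black: 281 × 3/16 = 52.6875
  albino: 281 × 4/16 = 70.25
Contribution of agouti: (141 − 158.0625)² / 158.0625 = 1.8419

1.842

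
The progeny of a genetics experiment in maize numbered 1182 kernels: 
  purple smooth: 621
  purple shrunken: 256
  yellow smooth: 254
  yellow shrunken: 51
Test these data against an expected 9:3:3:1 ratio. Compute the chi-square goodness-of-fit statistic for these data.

20.039

Total ratio parts = 16. Expected numbers out of 1182:
  purple smooth: 1182 × 9/16 = 664.875
  purple shrunken: 1182 × 3/16 = 221.625
  yellow smooth: 1182 × 3/16 = 221.625
  yellow shrunken: 1182 × 1/16 = 73.875
χ² = Σ (O − E)² / E
  purple smooth: (621 − 664.875)² / 664.875 = 2.8953
  purple shrunken: (256 − 221.625)² / 221.625 = 5.3317
  yellow smooth: (254 − 221.625)² / 221.625 = 4.7293
  yellow shrunken: (51 − 73.875)² / 73.875 = 7.0831
χ² = 2.8953 + 5.3317 + 4.7293 + 7.0831 = 20.0394 ≈ 20.039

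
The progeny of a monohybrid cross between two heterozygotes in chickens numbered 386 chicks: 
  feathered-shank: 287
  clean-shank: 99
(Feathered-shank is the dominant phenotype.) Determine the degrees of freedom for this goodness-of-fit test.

1

For a monohybrid cross between heterozygotes with complete dominance, the expected phenotypic ratio is 3:1.
A goodness-of-fit test with 2 phenotype classes has df = 2 − 1 = 1.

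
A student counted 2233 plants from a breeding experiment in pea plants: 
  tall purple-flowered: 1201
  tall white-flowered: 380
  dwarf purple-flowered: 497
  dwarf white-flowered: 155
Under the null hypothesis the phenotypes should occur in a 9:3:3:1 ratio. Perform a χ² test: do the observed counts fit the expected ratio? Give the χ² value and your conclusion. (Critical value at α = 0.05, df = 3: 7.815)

Total ratio parts = 16. Expected numbers out of 2233:
  tall purple-flowered: 2233 × 9/16 = 1256.0625
  tall white-flowered: 2233 × 3/16 = 418.6875
  dwarf purple-flowered: 2233 × 3/16 = 418.6875
  dwarf white-flowered: 2233 × 1/16 = 139.5625
χ² = Σ (O − E)² / E
  tall purple-flowered: (1201 − 1256.0625)² / 1256.0625 = 2.4138
  tall white-flowered: (380 − 418.6875)² / 418.6875 = 3.5748
  dwarf purple-flowered: (497 − 418.6875)² / 418.6875 = 14.6478
  dwarf white-flowered: (155 − 139.5625)² / 139.5625 = 1.7076
χ² = 2.4138 + 3.5748 + 14.6478 + 1.7076 = 22.344
Degrees of freedom = 4 − 1 = 3; critical value at α = 0.05 is 7.815.
Since 22.344 > 7.815, we reject the null hypothesis — the data do not fit the 9:3:3:1 ratio.

22.344; not consistent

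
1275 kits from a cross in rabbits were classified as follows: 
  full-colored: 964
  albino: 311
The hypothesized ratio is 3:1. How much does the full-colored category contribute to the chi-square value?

0.063

Total ratio parts = 4. Expected numbers out of 1275:
  full-colored: 1275 × 3/4 = 956.25
  albino: 1275 × 1/4 = 318.75
Contribution of full-colored: (964 − 956.25)² / 956.25 = 0.0628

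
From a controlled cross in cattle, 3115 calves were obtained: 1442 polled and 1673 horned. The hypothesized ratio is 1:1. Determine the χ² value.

Expected counts for N = 3115 under a 1:1 ratio (total parts = 2):
  polled: 3115 × 1/2 = 1557.5
  horned: 3115 × 1/2 = 1557.5
χ² = Σ (O − E)² / E
  polled: (1442 − 1557.5)² / 1557.5 = 8.5652
  horned: (1673 − 1557.5)² / 1557.5 = 8.5652
χ² = 8.5652 + 8.5652 = 17.1304 ≈ 17.130

17.130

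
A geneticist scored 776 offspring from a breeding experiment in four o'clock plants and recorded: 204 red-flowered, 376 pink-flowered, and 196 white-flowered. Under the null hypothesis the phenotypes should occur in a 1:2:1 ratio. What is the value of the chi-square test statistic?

0.907

The 1:2:1 ratio has 4 parts, so with N = 776 the expected counts are:
  red-flowered: 776 × 1/4 = 194
  pink-flowered: 776 × 2/4 = 388
  white-flowered: 776 × 1/4 = 194
χ² = Σ (O − E)² / E
  red-flowered: (204 − 194)² / 194 = 0.5155
  pink-flowered: (376 − 388)² / 388 = 0.3711
  white-flowered: (196 − 194)² / 194 = 0.0206
χ² = 0.5155 + 0.3711 + 0.0206 = 0.9072 ≈ 0.907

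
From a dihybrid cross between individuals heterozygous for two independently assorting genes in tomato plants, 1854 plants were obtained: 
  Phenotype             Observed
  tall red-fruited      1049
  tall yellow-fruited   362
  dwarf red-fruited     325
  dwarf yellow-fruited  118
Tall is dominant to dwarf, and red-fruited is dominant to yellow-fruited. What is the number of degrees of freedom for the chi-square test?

A dihybrid F₂ with independent assortment and complete dominance at both loci gives a 9:3:3:1 phenotypic ratio.
A goodness-of-fit test with 4 phenotype classes has df = 4 − 1 = 3.

3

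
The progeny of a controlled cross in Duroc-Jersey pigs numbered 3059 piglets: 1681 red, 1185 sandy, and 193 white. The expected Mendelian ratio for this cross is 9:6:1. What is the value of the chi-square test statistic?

2.183

Under the 9:6:1 hypothesis (Σ ratio = 16, N = 3059):
  red: 3059 × 9/16 = 1720.6875
  sandy: 3059 × 6/16 = 1147.125
  white: 3059 × 1/16 = 191.1875
χ² = Σ (O − E)² / E
  red: (1681 − 1720.6875)² / 1720.6875 = 0.9154
  sandy: (1185 − 1147.125)² / 1147.125 = 1.2505
  white: (193 − 191.1875)² / 191.1875 = 0.0172
χ² = 0.9154 + 1.2505 + 0.0172 = 2.1831 ≈ 2.183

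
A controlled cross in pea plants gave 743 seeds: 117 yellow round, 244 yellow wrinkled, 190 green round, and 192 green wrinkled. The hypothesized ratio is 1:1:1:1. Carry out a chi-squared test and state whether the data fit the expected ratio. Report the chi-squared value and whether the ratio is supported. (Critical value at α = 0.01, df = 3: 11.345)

44.020; not consistent

Expected counts for N = 743 under a 1:1:1:1 ratio (total parts = 4):
  yellow round: 743 × 1/4 = 185.75
  yellow wrinkled: 743 × 1/4 = 185.75
  green round: 743 × 1/4 = 185.75
  green wrinkled: 743 × 1/4 = 185.75
χ² = Σ (O − E)² / E
  yellow round: (117 − 185.75)² / 185.75 = 25.4458
  yellow wrinkled: (244 − 185.75)² / 185.75 = 18.2668
  green round: (190 − 185.75)² / 185.75 = 0.0972
  green wrinkled: (192 − 185.75)² / 185.75 = 0.2103
χ² = 25.4458 + 18.2668 + 0.0972 + 0.2103 = 44.0201 ≈ 44.020
Degrees of freedom = 4 − 1 = 3; critical value at α = 0.01 is 11.345.
Since 44.020 > 11.345, we reject the null hypothesis — the data do not fit the 1:1:1:1 ratio.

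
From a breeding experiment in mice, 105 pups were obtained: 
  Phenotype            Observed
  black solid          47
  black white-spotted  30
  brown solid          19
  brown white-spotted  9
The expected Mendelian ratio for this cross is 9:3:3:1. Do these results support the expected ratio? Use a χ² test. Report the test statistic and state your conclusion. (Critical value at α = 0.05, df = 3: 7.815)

8.795; not consistent

Under the 9:3:3:1 hypothesis (Σ ratio = 16, N = 105):
  black solid: 105 × 9/16 = 59.0625
  black white-spotted: 105 × 3/16 = 19.6875
  brown solid: 105 × 3/16 = 19.6875
  brown white-spotted: 105 × 1/16 = 6.5625
χ² = Σ (O − E)² / E
  black solid: (47 − 59.0625)² / 59.0625 = 2.4636
  black white-spotted: (30 − 19.6875)² / 19.6875 = 5.4018
  brown solid: (19 − 19.6875)² / 19.6875 = 0.0240
  brown white-spotted: (9 − 6.5625)² / 6.5625 = 0.9054
χ² = 2.4636 + 5.4018 + 0.0240 + 0.9054 = 8.7948 ≈ 8.795
Degrees of freedom = 4 − 1 = 3; critical value at α = 0.05 is 7.815.
Since 8.795 > 7.815, we reject the null hypothesis — the data do not fit the 9:3:3:1 ratio.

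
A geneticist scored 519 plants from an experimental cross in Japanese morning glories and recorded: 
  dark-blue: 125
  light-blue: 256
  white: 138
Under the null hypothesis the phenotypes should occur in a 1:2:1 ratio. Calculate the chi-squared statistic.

0.746

The 1:2:1 ratio has 4 parts, so with N = 519 the expected counts are:
  dark-blue: 519 × 1/4 = 129.75
  light-blue: 519 × 2/4 = 259.5
  white: 519 × 1/4 = 129.75
χ² = Σ (O − E)² / E
  dark-blue: (125 − 129.75)² / 129.75 = 0.1739
  light-blue: (256 − 259.5)² / 259.5 = 0.0472
  white: (138 − 129.75)² / 129.75 = 0.5246
χ² = 0.1739 + 0.0472 + 0.5246 = 0.7457 ≈ 0.746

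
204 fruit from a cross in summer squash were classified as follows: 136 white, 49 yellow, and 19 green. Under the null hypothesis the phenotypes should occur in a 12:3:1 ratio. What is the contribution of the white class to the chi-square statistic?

1.889

Under the 12:3:1 hypothesis (Σ ratio = 16, N = 204):
  white: 204 × 12/16 = 153
  yellow: 204 × 3/16 = 38.25
  green: 204 × 1/16 = 12.75
Contribution of white: (136 − 153)² / 153 = 1.8889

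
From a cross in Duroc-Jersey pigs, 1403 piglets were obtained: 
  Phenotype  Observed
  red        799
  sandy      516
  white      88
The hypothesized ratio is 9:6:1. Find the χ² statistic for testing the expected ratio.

0.318

Under the 9:6:1 hypothesis (Σ ratio = 16, N = 1403):
  red: 1403 × 9/16 = 789.1875
  sandy: 1403 × 6/16 = 526.125
  white: 1403 × 1/16 = 87.6875
χ² = Σ (O − E)² / E
  red: (799 − 789.1875)² / 789.1875 = 0.1220
  sandy: (516 − 526.125)² / 526.125 = 0.1949
  white: (88 − 87.6875)² / 87.6875 = 0.0011
χ² = 0.1220 + 0.1949 + 0.0011 = 0.318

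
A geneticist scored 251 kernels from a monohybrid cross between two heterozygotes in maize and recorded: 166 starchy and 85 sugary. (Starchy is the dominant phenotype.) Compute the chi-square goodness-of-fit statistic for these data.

For a monohybrid cross between heterozygotes with complete dominance, the expected phenotypic ratio is 3:1.
The 3:1 ratio has 4 parts, so with N = 251 the expected counts are:
  starchy: 251 × 3/4 = 188.25
  sugary: 251 × 1/4 = 62.75
χ² = Σ (O − E)² / E
  starchy: (166 − 188.25)² / 188.25 = 2.6298
  sugary: (85 − 62.75)² / 62.75 = 7.8894
χ² = 2.6298 + 7.8894 = 10.5192 ≈ 10.519

10.519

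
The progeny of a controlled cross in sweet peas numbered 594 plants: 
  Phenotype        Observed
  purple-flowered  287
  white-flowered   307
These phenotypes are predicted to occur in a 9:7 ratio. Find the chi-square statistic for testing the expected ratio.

Expected counts for N = 594 under a 9:7 ratio (total parts = 16):
  purple-flowered: 594 × 9/16 = 334.125
  white-flowered: 594 × 7/16 = 259.875
χ² = Σ (O − E)² / E
  purple-flowered: (287 − 334.125)² / 334.125 = 6.6465
  white-flowered: (307 − 259.875)² / 259.875 = 8.5455
χ² = 6.6465 + 8.5455 = 15.192

15.192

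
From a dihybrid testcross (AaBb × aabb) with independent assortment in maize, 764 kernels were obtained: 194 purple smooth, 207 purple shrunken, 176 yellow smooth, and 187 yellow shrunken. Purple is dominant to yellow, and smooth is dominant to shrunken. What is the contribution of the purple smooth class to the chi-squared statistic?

A dihybrid testcross with independent assortment gives a 1:1:1:1 ratio.
Under the 1:1:1:1 hypothesis (Σ ratio = 4, N = 764):
  purple smooth: 764 × 1/4 = 191
  purple shrunken: 764 × 1/4 = 191
  yellow smooth: 764 × 1/4 = 191
  yellow shrunken: 764 × 1/4 = 191
Contribution of purple smooth: (194 − 191)² / 191 = 0.0471

0.047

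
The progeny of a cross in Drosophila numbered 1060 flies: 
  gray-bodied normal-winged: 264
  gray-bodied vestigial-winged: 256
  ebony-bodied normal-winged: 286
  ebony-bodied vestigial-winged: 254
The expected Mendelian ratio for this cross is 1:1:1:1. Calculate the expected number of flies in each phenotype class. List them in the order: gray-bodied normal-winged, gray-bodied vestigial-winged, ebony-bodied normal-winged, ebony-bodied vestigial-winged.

Expected counts for N = 1060 under a 1:1:1:1 ratio (total parts = 4):
  gray-bodied normal-winged: 1060 × 1/4 = 265
  gray-bodied vestigial-winged: 1060 × 1/4 = 265
  ebony-bodied normal-winged: 1060 × 1/4 = 265
  ebony-bodied vestigial-winged: 1060 × 1/4 = 265

265, 265, 265, 265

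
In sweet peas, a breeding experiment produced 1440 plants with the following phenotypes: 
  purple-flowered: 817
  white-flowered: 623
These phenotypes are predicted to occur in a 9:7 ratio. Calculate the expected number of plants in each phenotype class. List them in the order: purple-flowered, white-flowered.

810, 630

The 9:7 ratio has 16 parts, so with N = 1440 the expected counts are:
  purple-flowered: 1440 × 9/16 = 810
  white-flowered: 1440 × 7/16 = 630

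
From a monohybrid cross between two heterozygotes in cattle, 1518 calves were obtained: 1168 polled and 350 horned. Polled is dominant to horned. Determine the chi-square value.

3.058

For a monohybrid cross between heterozygotes with complete dominance, the expected phenotypic ratio is 3:1.
The 3:1 ratio has 4 parts, so with N = 1518 the expected counts are:
  polled: 1518 × 3/4 = 1138.5
  horned: 1518 × 1/4 = 379.5
χ² = Σ (O − E)² / E
  polled: (1168 − 1138.5)² / 1138.5 = 0.7644
  horned: (350 − 379.5)² / 379.5 = 2.2931
χ² = 0.7644 + 2.2931 = 3.0575 ≈ 3.058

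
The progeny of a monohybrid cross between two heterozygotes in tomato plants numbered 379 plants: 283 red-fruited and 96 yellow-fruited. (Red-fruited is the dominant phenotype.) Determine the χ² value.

0.022

For a monohybrid cross between heterozygotes with complete dominance, the expected phenotypic ratio is 3:1.
The 3:1 ratio has 4 parts, so with N = 379 the expected counts are:
  red-fruited: 379 × 3/4 = 284.25
  yellow-fruited: 379 × 1/4 = 94.75
χ² = Σ (O − E)² / E
  red-fruited: (283 − 284.25)² / 284.25 = 0.0055
  yellow-fruited: (96 − 94.75)² / 94.75 = 0.0165
χ² = 0.0055 + 0.0165 = 0.022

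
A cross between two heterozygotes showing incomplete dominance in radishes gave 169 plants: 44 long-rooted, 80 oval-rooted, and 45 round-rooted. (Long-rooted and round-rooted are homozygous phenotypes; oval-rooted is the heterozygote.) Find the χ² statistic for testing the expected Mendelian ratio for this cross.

With incomplete dominance, a heterozygote × heterozygote cross gives a 1:2:1 phenotypic ratio.
Expected counts for N = 169 under a 1:2:1 ratio (total parts = 4):
  long-rooted: 169 × 1/4 = 42.25
  oval-rooted: 169 × 2/4 = 84.5
  round-rooted: 169 × 1/4 = 42.25
χ² = Σ (O − E)² / E
  long-rooted: (44 − 42.25)² / 42.25 = 0.0725
  oval-rooted: (80 − 84.5)² / 84.5 = 0.2396
  round-rooted: (45 − 42.25)² / 42.25 = 0.1790
χ² = 0.0725 + 0.2396 + 0.1790 = 0.4911 ≈ 0.491

0.491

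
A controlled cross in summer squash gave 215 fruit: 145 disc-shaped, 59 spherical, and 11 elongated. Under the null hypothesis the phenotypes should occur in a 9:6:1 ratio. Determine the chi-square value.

11.030

Under the 9:6:1 hypothesis (Σ ratio = 16, N = 215):
  disc-shaped: 215 × 9/16 = 120.9375
  spherical: 215 × 6/16 = 80.625
  elongated: 215 × 1/16 = 13.4375
χ² = Σ (O − E)² / E
  disc-shaped: (145 − 120.9375)² / 120.9375 = 4.7876
  spherical: (59 − 80.625)² / 80.625 = 5.8002
  elongated: (11 − 13.4375)² / 13.4375 = 0.4422
χ² = 4.7876 + 5.8002 + 0.4422 = 11.030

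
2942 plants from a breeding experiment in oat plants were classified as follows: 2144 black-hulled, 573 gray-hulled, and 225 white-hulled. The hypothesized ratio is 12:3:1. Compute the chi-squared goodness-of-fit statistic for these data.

11.797

Expected counts for N = 2942 under a 12:3:1 ratio (total parts = 16):
  black-hulled: 2942 × 12/16 = 2206.5
  gray-hulled: 2942 × 3/16 = 551.625
  white-hulled: 2942 × 1/16 = 183.875
χ² = Σ (O − E)² / E
  black-hulled: (2144 − 2206.5)² / 2206.5 = 1.7703
  gray-hulled: (573 − 551.625)² / 551.625 = 0.8283
  white-hulled: (225 − 183.875)² / 183.875 = 9.1979
χ² = 1.7703 + 0.8283 + 9.1979 = 11.7965 ≈ 11.797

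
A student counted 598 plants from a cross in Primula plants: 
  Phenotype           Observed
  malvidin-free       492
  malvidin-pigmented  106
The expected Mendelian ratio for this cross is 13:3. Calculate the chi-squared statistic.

0.412

Total ratio parts = 16. Expected numbers out of 598:
  malvidin-free: 598 × 13/16 = 485.875
  malvidin-pigmented: 598 × 3/16 = 112.125
χ² = Σ (O − E)² / E
  malvidin-free: (492 − 485.875)² / 485.875 = 0.0772
  malvidin-pigmented: (106 − 112.125)² / 112.125 = 0.3346
χ² = 0.0772 + 0.3346 = 0.4118 ≈ 0.412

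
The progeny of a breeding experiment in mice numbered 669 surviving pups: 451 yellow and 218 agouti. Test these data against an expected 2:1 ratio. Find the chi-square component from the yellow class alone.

0.056

Total ratio parts = 3. Expected numbers out of 669:
  yellow: 669 × 2/3 = 446
  agouti: 669 × 1/3 = 223
Contribution of yellow: (451 − 446)² / 446 = 0.0561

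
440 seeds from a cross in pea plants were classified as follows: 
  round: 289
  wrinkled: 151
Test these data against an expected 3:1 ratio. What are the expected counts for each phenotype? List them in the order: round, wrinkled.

330, 110

Expected counts for N = 440 under a 3:1 ratio (total parts = 4):
  round: 440 × 3/4 = 330
  wrinkled: 440 × 1/4 = 110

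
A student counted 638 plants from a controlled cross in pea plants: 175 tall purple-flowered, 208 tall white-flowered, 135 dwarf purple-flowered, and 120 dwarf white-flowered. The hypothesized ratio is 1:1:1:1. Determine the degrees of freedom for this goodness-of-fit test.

A goodness-of-fit test with 4 phenotype classes has df = 4 − 1 = 3.

3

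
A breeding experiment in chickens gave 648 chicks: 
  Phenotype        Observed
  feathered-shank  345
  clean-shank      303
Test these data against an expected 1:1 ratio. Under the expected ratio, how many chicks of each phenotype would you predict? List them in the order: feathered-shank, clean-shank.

Under the 1:1 hypothesis (Σ ratio = 2, N = 648):
  feathered-shank: 648 × 1/2 = 324
  clean-shank: 648 × 1/2 = 324

324, 324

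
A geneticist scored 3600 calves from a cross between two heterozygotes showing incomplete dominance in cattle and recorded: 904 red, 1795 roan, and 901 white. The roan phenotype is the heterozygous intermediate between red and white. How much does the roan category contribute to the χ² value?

0.014

With incomplete dominance, a heterozygote × heterozygote cross gives a 1:2:1 phenotypic ratio.
Total ratio parts = 4. Expected numbers out of 3600:
  red: 3600 × 1/4 = 900
  roan: 3600 × 2/4 = 1800
  white: 3600 × 1/4 = 900
Contribution of roan: (1795 − 1800)² / 1800 = 0.0139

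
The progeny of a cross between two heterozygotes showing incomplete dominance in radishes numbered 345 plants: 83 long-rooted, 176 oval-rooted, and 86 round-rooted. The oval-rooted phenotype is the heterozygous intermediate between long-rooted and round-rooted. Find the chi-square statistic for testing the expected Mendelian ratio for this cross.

With incomplete dominance, a heterozygote × heterozygote cross gives a 1:2:1 phenotypic ratio.
The 1:2:1 ratio has 4 parts, so with N = 345 the expected counts are:
  long-rooted: 345 × 1/4 = 86.25
  oval-rooted: 345 × 2/4 = 172.5
  round-rooted: 345 × 1/4 = 86.25
χ² = Σ (O − E)² / E
  long-rooted: (83 − 86.25)² / 86.25 = 0.1225
  oval-rooted: (176 − 172.5)² / 172.5 = 0.0710
  round-rooted: (86 − 86.25)² / 86.25 = 0.0007
χ² = 0.1225 + 0.0710 + 0.0007 = 0.1942 ≈ 0.194

0.194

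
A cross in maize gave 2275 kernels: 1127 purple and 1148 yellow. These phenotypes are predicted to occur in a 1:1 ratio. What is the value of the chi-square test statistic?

The 1:1 ratio has 2 parts, so with N = 2275 the expected counts are:
  purple: 2275 × 1/2 = 1137.5
  yellow: 2275 × 1/2 = 1137.5
χ² = Σ (O − E)² / E
  purple: (1127 − 1137.5)² / 1137.5 = 0.0969
  yellow: (1148 − 1137.5)² / 1137.5 = 0.0969
χ² = 0.0969 + 0.0969 = 0.1938 ≈ 0.194

0.194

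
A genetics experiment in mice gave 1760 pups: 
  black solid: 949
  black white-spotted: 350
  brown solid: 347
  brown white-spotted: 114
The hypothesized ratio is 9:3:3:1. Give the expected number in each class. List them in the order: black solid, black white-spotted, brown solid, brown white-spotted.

The 9:3:3:1 ratio has 16 parts, so with N = 1760 the expected counts are:
  black solid: 1760 × 9/16 = 990
  black white-spotted: 1760 × 3/16 = 330
  brown solid: 1760 × 3/16 = 330
  brown white-spotted: 1760 × 1/16 = 110

990, 330, 330, 110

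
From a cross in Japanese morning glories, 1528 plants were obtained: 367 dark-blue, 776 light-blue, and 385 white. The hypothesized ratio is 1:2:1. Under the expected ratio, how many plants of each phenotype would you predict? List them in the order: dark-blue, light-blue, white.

382, 764, 382

Total ratio parts = 4. Expected numbers out of 1528:
  dark-blue: 1528 × 1/4 = 382
  light-blue: 1528 × 2/4 = 764
  white: 1528 × 1/4 = 382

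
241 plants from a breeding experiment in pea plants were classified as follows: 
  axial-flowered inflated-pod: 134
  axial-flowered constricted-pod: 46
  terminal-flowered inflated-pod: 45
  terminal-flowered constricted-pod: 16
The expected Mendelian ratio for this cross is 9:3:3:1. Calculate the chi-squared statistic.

Expected counts for N = 241 under a 9:3:3:1 ratio (total parts = 16):
  axial-flowered inflated-pod: 241 × 9/16 = 135.5625
  axial-flowered constricted-pod: 241 × 3/16 = 45.1875
  terminal-flowered inflated-pod: 241 × 3/16 = 45.1875
  terminal-flowered constricted-pod: 241 × 1/16 = 15.0625
χ² = Σ (O − E)² / E
  axial-flowered inflated-pod: (134 − 135.5625)² / 135.5625 = 0.0180
  axial-flowered constricted-pod: (46 − 45.1875)² / 45.1875 = 0.0146
  terminal-flowered inflated-pod: (45 − 45.1875)² / 45.1875 = 0.0008
  terminal-flowered constricted-pod: (16 − 15.0625)² / 15.0625 = 0.0584
χ² = 0.0180 + 0.0146 + 0.0008 + 0.0584 = 0.0918 ≈ 0.092

0.092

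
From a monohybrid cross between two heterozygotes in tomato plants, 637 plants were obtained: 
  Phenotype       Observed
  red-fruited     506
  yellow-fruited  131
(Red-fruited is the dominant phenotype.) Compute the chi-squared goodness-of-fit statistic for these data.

For a monohybrid cross between heterozygotes with complete dominance, the expected phenotypic ratio is 3:1.
The 3:1 ratio has 4 parts, so with N = 637 the expected counts are:
  red-fruited: 637 × 3/4 = 477.75
  yellow-fruited: 637 × 1/4 = 159.25
χ² = Σ (O − E)² / E
  red-fruited: (506 − 477.75)² / 477.75 = 1.6705
  yellow-fruited: (131 − 159.25)² / 159.25 = 5.0114
χ² = 1.6705 + 5.0114 = 6.6819 ≈ 6.682

6.682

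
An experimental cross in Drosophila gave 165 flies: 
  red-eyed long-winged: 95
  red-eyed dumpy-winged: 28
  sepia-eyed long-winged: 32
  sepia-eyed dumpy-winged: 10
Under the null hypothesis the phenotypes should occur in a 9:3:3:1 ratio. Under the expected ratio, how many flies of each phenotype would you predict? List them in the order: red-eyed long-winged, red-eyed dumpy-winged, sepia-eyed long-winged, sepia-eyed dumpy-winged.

Total ratio parts = 16. Expected numbers out of 165:
  red-eyed long-winged: 165 × 9/16 = 92.8125
  red-eyed dumpy-winged: 165 × 3/16 = 30.9375
  sepia-eyed long-winged: 165 × 3/16 = 30.9375
  sepia-eyed dumpy-winged: 165 × 1/16 = 10.3125

92.8125, 30.9375, 30.9375, 10.3125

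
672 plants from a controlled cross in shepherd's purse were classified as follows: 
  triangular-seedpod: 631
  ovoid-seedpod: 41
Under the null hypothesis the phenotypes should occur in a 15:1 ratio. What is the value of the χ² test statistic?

Total ratio parts = 16. Expected numbers out of 672:
  triangular-seedpod: 672 × 15/16 = 630
  ovoid-seedpod: 672 × 1/16 = 42
χ² = Σ (O − E)² / E
  triangular-seedpod: (631 − 630)² / 630 = 0.0016
  ovoid-seedpod: (41 − 42)² / 42 = 0.0238
χ² = 0.0016 + 0.0238 = 0.0254 ≈ 0.025

0.025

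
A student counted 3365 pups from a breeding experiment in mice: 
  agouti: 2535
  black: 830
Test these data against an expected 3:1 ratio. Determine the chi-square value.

Under the 3:1 hypothesis (Σ ratio = 4, N = 3365):
  agouti: 3365 × 3/4 = 2523.75
  black: 3365 × 1/4 = 841.25
χ² = Σ (O − E)² / E
  agouti: (2535 − 2523.75)² / 2523.75 = 0.0501
  black: (830 − 841.25)² / 841.25 = 0.1504
χ² = 0.0501 + 0.1504 = 0.2005 ≈ 0.201

0.201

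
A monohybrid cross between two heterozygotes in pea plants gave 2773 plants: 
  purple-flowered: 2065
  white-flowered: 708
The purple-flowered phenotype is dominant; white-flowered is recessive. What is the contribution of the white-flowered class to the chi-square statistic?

0.314

For a monohybrid cross between heterozygotes with complete dominance, the expected phenotypic ratio is 3:1.
The 3:1 ratio has 4 parts, so with N = 2773 the expected counts are:
  purple-flowered: 2773 × 3/4 = 2079.75
  white-flowered: 2773 × 1/4 = 693.25
Contribution of white-flowered: (708 − 693.25)² / 693.25 = 0.3138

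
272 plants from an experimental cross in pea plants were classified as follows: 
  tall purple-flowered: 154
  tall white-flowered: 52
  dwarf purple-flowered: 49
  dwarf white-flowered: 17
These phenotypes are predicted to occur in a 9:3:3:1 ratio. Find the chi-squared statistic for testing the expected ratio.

Expected counts for N = 272 under a 9:3:3:1 ratio (total parts = 16):
  tall purple-flowered: 272 × 9/16 = 153
  tall white-flowered: 272 × 3/16 = 51
  dwarf purple-flowered: 272 × 3/16 = 51
  dwarf white-flowered: 272 × 1/16 = 17
χ² = Σ (O − E)² / E
  tall purple-flowered: (154 − 153)² / 153 = 0.0065
  tall white-flowered: (52 − 51)² / 51 = 0.0196
  dwarf purple-flowered: (49 − 51)² / 51 = 0.0784
  dwarf white-flowered: (17 − 17)² / 17 = 0.0000
χ² = 0.0065 + 0.0196 + 0.0784 + 0.0000 = 0.1045 ≈ 0.105

0.105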